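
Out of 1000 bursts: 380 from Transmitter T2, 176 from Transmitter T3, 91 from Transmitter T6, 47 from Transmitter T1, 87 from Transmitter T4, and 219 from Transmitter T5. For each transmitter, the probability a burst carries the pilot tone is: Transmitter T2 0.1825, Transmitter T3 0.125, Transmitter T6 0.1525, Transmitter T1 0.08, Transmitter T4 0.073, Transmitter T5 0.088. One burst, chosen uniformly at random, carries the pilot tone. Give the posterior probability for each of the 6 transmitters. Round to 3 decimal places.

Transmitter T2 0.515, Transmitter T3 0.163, Transmitter T6 0.103, Transmitter T1 0.028, Transmitter T4 0.047, Transmitter T5 0.143

Compute prior × likelihood for every hypothesis:
  Transmitter T2: 0.38 × 0.1825 = 0.06935
  Transmitter T3: 0.176 × 0.125 = 0.022
  Transmitter T6: 0.091 × 0.1525 = 0.0138775
  Transmitter T1: 0.047 × 0.08 = 0.00376
  Transmitter T4: 0.087 × 0.073 = 0.006351
  Transmitter T5: 0.219 × 0.088 = 0.019272
Total = 0.1346105.
P(Transmitter T2 | pilot) = 0.06935/0.1346105 ≈ 0.515
P(Transmitter T3 | pilot) = 0.022/0.1346105 ≈ 0.163
P(Transmitter T6 | pilot) = 0.0138775/0.1346105 ≈ 0.103
P(Transmitter T1 | pilot) = 0.00376/0.1346105 ≈ 0.028
P(Transmitter T4 | pilot) = 0.006351/0.1346105 ≈ 0.047
P(Transmitter T5 | pilot) = 0.019272/0.1346105 ≈ 0.143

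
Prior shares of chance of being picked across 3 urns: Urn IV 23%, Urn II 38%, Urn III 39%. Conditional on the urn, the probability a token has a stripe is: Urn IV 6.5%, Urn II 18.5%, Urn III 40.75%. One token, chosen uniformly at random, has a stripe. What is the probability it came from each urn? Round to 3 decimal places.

Urn IV 0.061, Urn II 0.288, Urn III 0.651

Compute prior × likelihood for every hypothesis:
  Urn IV: 0.23 × 0.065 = 0.01495
  Urn II: 0.38 × 0.185 = 0.0703
  Urn III: 0.39 × 0.4075 = 0.158925
Sum = 0.244175.
P(Urn IV | striped) = 0.01495/0.244175 ≈ 0.061
P(Urn II | striped) = 0.0703/0.244175 ≈ 0.288
P(Urn III | striped) = 0.158925/0.244175 ≈ 0.651
(Check: 0.061+0.288+0.651 = 1.000.)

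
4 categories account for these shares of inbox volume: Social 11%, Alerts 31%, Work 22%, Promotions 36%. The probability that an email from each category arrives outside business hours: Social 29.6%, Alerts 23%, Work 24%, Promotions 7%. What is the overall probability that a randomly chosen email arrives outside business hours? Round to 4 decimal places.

Compute prior × likelihood for every hypothesis:
  Social: 0.11 × 0.296 = 0.03256
  Alerts: 0.31 × 0.23 = 0.0713
  Work: 0.22 × 0.24 = 0.0528
  Promotions: 0.36 × 0.07 = 0.0252
P(off-hours) = 0.03256 + 0.0713 + 0.0528 + 0.0252 = 0.18186 → 0.1819.

0.1819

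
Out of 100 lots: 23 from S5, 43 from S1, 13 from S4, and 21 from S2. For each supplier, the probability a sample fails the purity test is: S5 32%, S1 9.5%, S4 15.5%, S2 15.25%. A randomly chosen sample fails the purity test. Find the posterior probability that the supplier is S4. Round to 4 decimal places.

Compute prior × likelihood for every hypothesis:
  S5: 0.23 × 0.32 = 0.0736
  S1: 0.43 × 0.095 = 0.04085
  S4: 0.13 × 0.155 = 0.02015
  S2: 0.21 × 0.1525 = 0.032025
Normalizing constant = 0.166625.
P(S4 | evidence) = 0.02015 / 0.166625 ≈ 0.1209.

0.1209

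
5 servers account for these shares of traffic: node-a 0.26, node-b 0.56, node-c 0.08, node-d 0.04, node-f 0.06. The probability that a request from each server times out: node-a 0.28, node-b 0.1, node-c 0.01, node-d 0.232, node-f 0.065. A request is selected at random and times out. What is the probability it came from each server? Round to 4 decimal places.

By Bayes' rule, posterior ∝ prior × likelihood:
  node-a: 0.26 × 0.28 = 0.0728
  node-b: 0.56 × 0.1 = 0.056
  node-c: 0.08 × 0.01 = 0.0008
  node-d: 0.04 × 0.232 = 0.00928
  node-f: 0.06 × 0.065 = 0.0039
Total = 0.14278.
P(node-a | timeout) = 0.0728/0.14278 ≈ 0.5099
P(node-b | timeout) = 0.056/0.14278 ≈ 0.3922
P(node-c | timeout) = 0.0008/0.14278 ≈ 0.0056
P(node-d | timeout) = 0.00928/0.14278 ≈ 0.0650
P(node-f | timeout) = 0.0039/0.14278 ≈ 0.0273
(Check: 0.5099+0.3922+0.0056+0.0650+0.0273 = 1.0000.)

node-a 0.5099, node-b 0.3922, node-c 0.0056, node-d 0.0650, node-f 0.0273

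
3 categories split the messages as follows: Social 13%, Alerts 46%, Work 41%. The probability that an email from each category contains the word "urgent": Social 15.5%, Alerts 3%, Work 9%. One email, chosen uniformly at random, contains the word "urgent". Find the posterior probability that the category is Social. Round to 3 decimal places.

Prior × likelihood for each hypothesis:
  Social: 0.13 × 0.155 = 0.02015
  Alerts: 0.46 × 0.03 = 0.0138
  Work: 0.41 × 0.09 = 0.0369
Total = 0.07085.
P(Social | evidence) = 0.02015 / 0.07085 ≈ 0.284.

0.284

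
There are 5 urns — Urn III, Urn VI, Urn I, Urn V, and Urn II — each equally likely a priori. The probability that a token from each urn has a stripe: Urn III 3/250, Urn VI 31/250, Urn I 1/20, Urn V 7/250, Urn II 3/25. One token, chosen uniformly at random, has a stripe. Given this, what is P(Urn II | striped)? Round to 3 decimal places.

With a uniform prior (1/5 each), posterior ∝ likelihood:
  Urn III: 0.012
  Urn VI: 0.124
  Urn I: 0.05
  Urn V: 0.028
  Urn II: 0.12
Normalizing constant = 0.334.
P(Urn II | evidence) = 0.12 / 0.334 ≈ 0.359.

0.359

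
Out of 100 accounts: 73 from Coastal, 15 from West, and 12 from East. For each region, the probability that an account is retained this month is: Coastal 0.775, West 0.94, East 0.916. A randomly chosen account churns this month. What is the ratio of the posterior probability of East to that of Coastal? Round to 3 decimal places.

Taking complements, P(churn | each) = Coastal 0.225, West 0.06, East 0.084.
By Bayes' rule, posterior ∝ prior × likelihood:
  Coastal: 0.73 × 0.225 = 0.16425
  West: 0.15 × 0.06 = 0.009
  East: 0.12 × 0.084 = 0.01008
Total = 0.18333.
The ratio is 0.01008 / 0.16425 (the normalizer cancels) = 0.061.

0.061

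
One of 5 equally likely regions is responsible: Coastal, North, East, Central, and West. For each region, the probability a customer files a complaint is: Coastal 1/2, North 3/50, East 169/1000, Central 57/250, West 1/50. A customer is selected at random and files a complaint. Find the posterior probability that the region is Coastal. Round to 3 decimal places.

Since the prior is uniform, the posterior is proportional to the likelihood:
  Coastal: 0.5
  North: 0.06
  East: 0.169
  Central: 0.228
  West: 0.02
Sum = 0.977.
P(Coastal | evidence) = 0.5 / 0.977 ≈ 0.512.

0.512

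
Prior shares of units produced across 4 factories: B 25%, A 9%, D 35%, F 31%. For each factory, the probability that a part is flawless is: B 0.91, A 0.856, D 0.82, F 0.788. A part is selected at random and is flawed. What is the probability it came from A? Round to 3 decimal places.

Taking complements, P(flawed | each) = B 0.09, A 0.144, D 0.18, F 0.212.
Compute prior × likelihood for every hypothesis:
  B: 0.25 × 0.09 = 0.0225
  A: 0.09 × 0.144 = 0.01296
  D: 0.35 × 0.18 = 0.063
  F: 0.31 × 0.212 = 0.06572
Normalizing constant = 0.16418.
P(A | evidence) = 0.01296 / 0.16418 ≈ 0.079.

0.079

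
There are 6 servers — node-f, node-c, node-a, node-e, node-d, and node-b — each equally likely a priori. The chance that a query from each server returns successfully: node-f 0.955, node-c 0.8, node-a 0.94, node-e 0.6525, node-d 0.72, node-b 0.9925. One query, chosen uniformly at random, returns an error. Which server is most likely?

node-e

Taking complements, P(error | each) = node-f 0.045, node-c 0.2, node-a 0.06, node-e 0.3475, node-d 0.28, node-b 0.0075.
Since the prior is uniform, the posterior is proportional to the likelihood:
  node-f: 0.045
  node-c: 0.2
  node-a: 0.06
  node-e: 0.3475
  node-d: 0.28
  node-b: 0.0075
Sum = 0.94.
Largest term belongs to node-e, so node-e is most probable.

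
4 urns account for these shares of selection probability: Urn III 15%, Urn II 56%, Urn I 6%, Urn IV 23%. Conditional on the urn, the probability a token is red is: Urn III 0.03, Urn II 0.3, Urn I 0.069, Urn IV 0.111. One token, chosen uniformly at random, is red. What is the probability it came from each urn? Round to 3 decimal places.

Urn III 0.022, Urn II 0.831, Urn I 0.020, Urn IV 0.126

Prior × likelihood for each hypothesis:
  Urn III: 0.15 × 0.03 = 0.0045
  Urn II: 0.56 × 0.3 = 0.168
  Urn I: 0.06 × 0.069 = 0.00414
  Urn IV: 0.23 × 0.111 = 0.02553
Sum = 0.20217.
P(Urn III | red) = 0.0045/0.20217 ≈ 0.022
P(Urn II | red) = 0.168/0.20217 ≈ 0.831
P(Urn I | red) = 0.00414/0.20217 ≈ 0.020
P(Urn IV | red) = 0.02553/0.20217 ≈ 0.126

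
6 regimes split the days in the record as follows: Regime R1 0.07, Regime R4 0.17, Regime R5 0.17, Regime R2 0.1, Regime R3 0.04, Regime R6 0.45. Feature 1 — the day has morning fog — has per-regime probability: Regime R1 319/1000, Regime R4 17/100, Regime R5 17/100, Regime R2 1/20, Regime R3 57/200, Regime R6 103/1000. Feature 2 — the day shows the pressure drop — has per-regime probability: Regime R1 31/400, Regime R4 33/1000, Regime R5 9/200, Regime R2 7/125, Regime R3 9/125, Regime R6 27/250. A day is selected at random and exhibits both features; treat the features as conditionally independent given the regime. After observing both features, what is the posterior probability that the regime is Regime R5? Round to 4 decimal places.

0.1289

By Bayes' rule, posterior ∝ prior × likelihood:
  Regime R1: 0.07 × 0.319 × 0.0775 = 0.001730575
  Regime R4: 0.17 × 0.17 × 0.033 = 0.0009537
  Regime R5: 0.17 × 0.17 × 0.045 = 0.0013005
  Regime R2: 0.1 × 0.05 × 0.056 = 0.00028
  Regime R3: 0.04 × 0.285 × 0.072 = 0.0008208
  Regime R6: 0.45 × 0.103 × 0.108 = 0.0050058
Total = 0.010091375.
P(Regime R5 | evidence) = 0.0013005 / 0.010091375 ≈ 0.1289.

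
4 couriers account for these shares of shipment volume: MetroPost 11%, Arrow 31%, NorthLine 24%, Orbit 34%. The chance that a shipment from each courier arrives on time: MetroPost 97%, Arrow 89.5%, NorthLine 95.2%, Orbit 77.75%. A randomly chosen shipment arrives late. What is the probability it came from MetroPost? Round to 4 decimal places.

Taking complements, P(late | each) = MetroPost 0.03, Arrow 0.105, NorthLine 0.048, Orbit 0.2225.
Unnormalized posteriors (prior × likelihood):
  MetroPost: 0.11 × 0.03 = 0.0033
  Arrow: 0.31 × 0.105 = 0.03255
  NorthLine: 0.24 × 0.048 = 0.01152
  Orbit: 0.34 × 0.2225 = 0.07565
Sum = 0.12302.
P(MetroPost | evidence) = 0.0033 / 0.12302 ≈ 0.0268.

0.0268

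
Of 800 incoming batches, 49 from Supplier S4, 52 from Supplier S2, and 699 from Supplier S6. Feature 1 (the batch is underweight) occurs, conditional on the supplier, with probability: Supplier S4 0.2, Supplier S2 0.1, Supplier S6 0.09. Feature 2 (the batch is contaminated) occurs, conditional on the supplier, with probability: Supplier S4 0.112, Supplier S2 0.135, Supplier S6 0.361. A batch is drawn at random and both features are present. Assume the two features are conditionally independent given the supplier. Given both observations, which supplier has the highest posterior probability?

Supplier S6

Prior × likelihood for each hypothesis:
  Supplier S4: 0.06125 × 0.2 × 0.112 = 0.001372
  Supplier S2: 0.065 × 0.1 × 0.135 = 0.0008775
  Supplier S6: 0.87375 × 0.09 × 0.361 = 0.0283881375
Total = 0.0306376375.
Largest term belongs to Supplier S6, so Supplier S6 is most probable.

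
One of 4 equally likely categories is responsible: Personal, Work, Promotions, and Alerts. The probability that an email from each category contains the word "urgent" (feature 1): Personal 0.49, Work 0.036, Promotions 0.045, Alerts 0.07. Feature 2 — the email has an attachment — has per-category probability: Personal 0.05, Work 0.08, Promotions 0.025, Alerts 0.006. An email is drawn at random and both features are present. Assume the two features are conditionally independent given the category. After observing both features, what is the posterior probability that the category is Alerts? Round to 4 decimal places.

0.0145

Since the prior is uniform, the posterior is proportional to the likelihood:
  Personal: 0.49 × 0.05 = 0.0245
  Work: 0.036 × 0.08 = 0.00288
  Promotions: 0.045 × 0.025 = 0.001125
  Alerts: 0.07 × 0.006 = 0.00042
Normalizing constant = 0.028925.
P(Alerts | evidence) = 0.00042 / 0.028925 ≈ 0.0145.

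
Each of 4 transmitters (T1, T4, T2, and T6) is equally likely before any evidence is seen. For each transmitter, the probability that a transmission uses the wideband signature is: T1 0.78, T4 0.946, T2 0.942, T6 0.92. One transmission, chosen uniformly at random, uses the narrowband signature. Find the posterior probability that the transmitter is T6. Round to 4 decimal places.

Taking complements, P(narrowband | each) = T1 0.22, T4 0.054, T2 0.058, T6 0.08.
With a uniform prior (1/4 each), posterior ∝ likelihood:
  T1: 0.22
  T4: 0.054
  T2: 0.058
  T6: 0.08
Total = 0.412.
P(T6 | evidence) = 0.08 / 0.412 ≈ 0.1942.

0.1942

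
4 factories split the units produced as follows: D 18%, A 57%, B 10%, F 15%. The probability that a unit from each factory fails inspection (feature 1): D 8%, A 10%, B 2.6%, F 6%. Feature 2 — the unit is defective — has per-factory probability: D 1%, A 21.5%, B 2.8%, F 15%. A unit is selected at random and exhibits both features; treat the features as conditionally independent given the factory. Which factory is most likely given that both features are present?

Prior × likelihood for each hypothesis:
  D: 0.18 × 0.08 × 0.01 = 0.000144
  A: 0.57 × 0.1 × 0.215 = 0.012255
  B: 0.1 × 0.026 × 0.028 = 0.0000728
  F: 0.15 × 0.06 × 0.15 = 0.00135
Total = 0.0138218.
Largest term belongs to A, so A is most probable.

A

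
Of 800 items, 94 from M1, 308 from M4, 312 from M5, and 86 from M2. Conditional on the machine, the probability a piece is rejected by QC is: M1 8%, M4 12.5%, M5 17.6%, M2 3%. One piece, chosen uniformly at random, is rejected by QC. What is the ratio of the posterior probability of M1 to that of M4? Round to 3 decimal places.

By Bayes' rule, posterior ∝ prior × likelihood:
  M1: 0.1175 × 0.08 = 0.0094
  M4: 0.385 × 0.125 = 0.048125
  M5: 0.39 × 0.176 = 0.06864
  M2: 0.1075 × 0.03 = 0.003225
Sum = 0.12939.
The ratio is 0.0094 / 0.048125 (the normalizer cancels) = 0.195.

0.195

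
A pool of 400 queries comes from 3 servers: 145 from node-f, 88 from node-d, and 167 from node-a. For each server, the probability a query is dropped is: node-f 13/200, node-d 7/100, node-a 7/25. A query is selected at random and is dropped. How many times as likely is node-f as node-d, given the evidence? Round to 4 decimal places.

1.5300

Unnormalized posteriors (prior × likelihood):
  node-f: 0.3625 × 0.065 = 0.0235625
  node-d: 0.22 × 0.07 = 0.0154
  node-a: 0.4175 × 0.28 = 0.1169
Normalizing constant = 0.1558625.
The ratio is 0.0235625 / 0.0154 (the normalizer cancels) = 1.5300.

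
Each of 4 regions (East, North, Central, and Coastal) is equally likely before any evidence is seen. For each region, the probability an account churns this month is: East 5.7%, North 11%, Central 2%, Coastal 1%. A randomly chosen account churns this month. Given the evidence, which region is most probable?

Since the prior is uniform, the posterior is proportional to the likelihood:
  East: 0.057
  North: 0.11
  Central: 0.02
  Coastal: 0.01
Total = 0.197.
Largest term belongs to North, so North is most probable.

North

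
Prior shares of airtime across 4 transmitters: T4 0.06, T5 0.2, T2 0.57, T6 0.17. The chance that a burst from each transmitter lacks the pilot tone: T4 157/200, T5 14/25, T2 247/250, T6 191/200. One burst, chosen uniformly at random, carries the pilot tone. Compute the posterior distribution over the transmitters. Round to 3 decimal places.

Taking complements, P(pilot | each) = T4 0.215, T5 0.44, T2 0.012, T6 0.045.
By Bayes' rule, posterior ∝ prior × likelihood:
  T4: 0.06 × 0.215 = 0.0129
  T5: 0.2 × 0.44 = 0.088
  T2: 0.57 × 0.012 = 0.00684
  T6: 0.17 × 0.045 = 0.00765
Sum = 0.11539.
P(T4 | pilot) = 0.0129/0.11539 ≈ 0.112
P(T5 | pilot) = 0.088/0.11539 ≈ 0.763
P(T2 | pilot) = 0.00684/0.11539 ≈ 0.059
P(T6 | pilot) = 0.00765/0.11539 ≈ 0.066
(Check: 0.112+0.763+0.059+0.066 = 1.000.)

T4 0.112, T5 0.763, T2 0.059, T6 0.066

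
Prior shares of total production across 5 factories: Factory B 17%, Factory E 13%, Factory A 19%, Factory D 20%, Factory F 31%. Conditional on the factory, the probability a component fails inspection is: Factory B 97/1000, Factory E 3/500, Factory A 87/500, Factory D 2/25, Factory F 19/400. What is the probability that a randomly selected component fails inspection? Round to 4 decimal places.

Prior × likelihood for each hypothesis:
  Factory B: 0.17 × 0.097 = 0.01649
  Factory E: 0.13 × 0.006 = 0.00078
  Factory A: 0.19 × 0.174 = 0.03306
  Factory D: 0.2 × 0.08 = 0.016
  Factory F: 0.31 × 0.0475 = 0.014725
P(nonconforming) = 0.01649 + 0.00078 + 0.03306 + 0.016 + 0.014725 = 0.081055 → 0.0811.

0.0811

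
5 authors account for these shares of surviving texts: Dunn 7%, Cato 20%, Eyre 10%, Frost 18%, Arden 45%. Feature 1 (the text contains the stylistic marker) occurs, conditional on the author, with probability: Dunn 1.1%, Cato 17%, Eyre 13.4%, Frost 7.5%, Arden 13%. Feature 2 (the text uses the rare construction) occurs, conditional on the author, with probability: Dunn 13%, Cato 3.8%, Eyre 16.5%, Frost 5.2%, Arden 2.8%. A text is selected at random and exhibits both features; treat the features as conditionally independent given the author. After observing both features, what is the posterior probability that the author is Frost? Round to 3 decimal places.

Prior × likelihood for each hypothesis:
  Dunn: 0.07 × 0.011 × 0.13 = 0.0001001
  Cato: 0.2 × 0.17 × 0.038 = 0.001292
  Eyre: 0.1 × 0.134 × 0.165 = 0.002211
  Frost: 0.18 × 0.075 × 0.052 = 0.000702
  Arden: 0.45 × 0.13 × 0.028 = 0.001638
Sum = 0.0059431.
P(Frost | evidence) = 0.000702 / 0.0059431 ≈ 0.118.

0.118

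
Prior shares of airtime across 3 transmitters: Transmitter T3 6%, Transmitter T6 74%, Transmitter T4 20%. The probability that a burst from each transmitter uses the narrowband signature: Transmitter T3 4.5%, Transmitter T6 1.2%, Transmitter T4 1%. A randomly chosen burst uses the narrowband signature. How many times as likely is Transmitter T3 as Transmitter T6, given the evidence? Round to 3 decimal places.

Compute prior × likelihood for every hypothesis:
  Transmitter T3: 0.06 × 0.045 = 0.0027
  Transmitter T6: 0.74 × 0.012 = 0.00888
  Transmitter T4: 0.2 × 0.01 = 0.002
Normalizing constant = 0.01358.
The ratio is 0.0027 / 0.00888 (the normalizer cancels) = 0.304.

0.304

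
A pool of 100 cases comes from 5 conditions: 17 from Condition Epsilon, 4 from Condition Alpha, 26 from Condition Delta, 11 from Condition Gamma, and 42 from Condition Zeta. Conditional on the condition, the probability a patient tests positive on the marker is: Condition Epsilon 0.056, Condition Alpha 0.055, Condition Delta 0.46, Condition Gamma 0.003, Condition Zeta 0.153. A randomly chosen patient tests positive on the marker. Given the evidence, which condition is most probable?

By Bayes' rule, posterior ∝ prior × likelihood:
  Condition Epsilon: 0.17 × 0.056 = 0.00952
  Condition Alpha: 0.04 × 0.055 = 0.0022
  Condition Delta: 0.26 × 0.46 = 0.1196
  Condition Gamma: 0.11 × 0.003 = 0.00033
  Condition Zeta: 0.42 × 0.153 = 0.06426
Total = 0.19591.
Largest term belongs to Condition Delta, so Condition Delta is most probable.

Condition Delta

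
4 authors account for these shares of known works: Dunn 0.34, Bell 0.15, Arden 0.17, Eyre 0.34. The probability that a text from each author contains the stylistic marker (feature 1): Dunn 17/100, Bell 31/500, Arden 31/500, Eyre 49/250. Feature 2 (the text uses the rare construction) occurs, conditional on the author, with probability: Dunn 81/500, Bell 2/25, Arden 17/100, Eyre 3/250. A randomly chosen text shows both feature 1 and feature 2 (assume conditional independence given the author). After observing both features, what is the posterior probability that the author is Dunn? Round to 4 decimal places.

0.7373

By Bayes' rule, posterior ∝ prior × likelihood:
  Dunn: 0.34 × 0.17 × 0.162 = 0.0093636
  Bell: 0.15 × 0.062 × 0.08 = 0.000744
  Arden: 0.17 × 0.062 × 0.17 = 0.0017918
  Eyre: 0.34 × 0.196 × 0.012 = 0.00079968
Normalizing constant = 0.01269908.
P(Dunn | evidence) = 0.0093636 / 0.01269908 ≈ 0.7373.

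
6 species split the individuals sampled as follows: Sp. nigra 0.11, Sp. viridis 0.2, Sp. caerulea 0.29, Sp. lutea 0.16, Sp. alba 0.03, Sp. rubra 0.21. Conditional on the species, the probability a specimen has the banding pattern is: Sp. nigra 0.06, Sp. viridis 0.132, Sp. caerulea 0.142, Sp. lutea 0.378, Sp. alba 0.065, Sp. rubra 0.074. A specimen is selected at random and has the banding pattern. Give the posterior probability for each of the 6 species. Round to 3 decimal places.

Sp. nigra 0.043, Sp. viridis 0.174, Sp. caerulea 0.271, Sp. lutea 0.398, Sp. alba 0.013, Sp. rubra 0.102

By Bayes' rule, posterior ∝ prior × likelihood:
  Sp. nigra: 0.11 × 0.06 = 0.0066
  Sp. viridis: 0.2 × 0.132 = 0.0264
  Sp. caerulea: 0.29 × 0.142 = 0.04118
  Sp. lutea: 0.16 × 0.378 = 0.06048
  Sp. alba: 0.03 × 0.065 = 0.00195
  Sp. rubra: 0.21 × 0.074 = 0.01554
Total = 0.15215.
P(Sp. nigra | banded) = 0.0066/0.15215 ≈ 0.043
P(Sp. viridis | banded) = 0.0264/0.15215 ≈ 0.174
P(Sp. caerulea | banded) = 0.04118/0.15215 ≈ 0.271
P(Sp. lutea | banded) = 0.06048/0.15215 ≈ 0.398
P(Sp. alba | banded) = 0.00195/0.15215 ≈ 0.013
P(Sp. rubra | banded) = 0.01554/0.15215 ≈ 0.102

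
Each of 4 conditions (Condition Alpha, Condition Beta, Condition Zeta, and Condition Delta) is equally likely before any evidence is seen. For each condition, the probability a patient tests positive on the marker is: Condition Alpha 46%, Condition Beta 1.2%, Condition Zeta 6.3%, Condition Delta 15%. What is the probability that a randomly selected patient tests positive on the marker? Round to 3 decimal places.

With a uniform prior (1/4 each), posterior ∝ likelihood:
  Condition Alpha: 0.46
  Condition Beta: 0.012
  Condition Zeta: 0.063
  Condition Delta: 0.15
P(marker-positive) = (1/4) × (0.46 + 0.012 + 0.063 + 0.15) = 0.685/4 ≈ 0.171.

0.171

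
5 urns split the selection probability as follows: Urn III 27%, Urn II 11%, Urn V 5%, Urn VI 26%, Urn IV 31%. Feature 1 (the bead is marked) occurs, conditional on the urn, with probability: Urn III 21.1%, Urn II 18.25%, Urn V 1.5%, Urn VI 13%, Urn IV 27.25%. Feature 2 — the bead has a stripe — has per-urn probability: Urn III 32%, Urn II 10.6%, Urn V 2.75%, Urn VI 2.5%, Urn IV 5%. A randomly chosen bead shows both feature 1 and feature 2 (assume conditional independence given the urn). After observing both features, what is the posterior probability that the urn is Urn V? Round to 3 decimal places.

By Bayes' rule, posterior ∝ prior × likelihood:
  Urn III: 0.27 × 0.211 × 0.32 = 0.0182304
  Urn II: 0.11 × 0.1825 × 0.106 = 0.00212795
  Urn V: 0.05 × 0.015 × 0.0275 = 0.000020625
  Urn VI: 0.26 × 0.13 × 0.025 = 0.000845
  Urn IV: 0.31 × 0.2725 × 0.05 = 0.00422375
Total = 0.025447725.
P(Urn V | evidence) = 0.000020625 / 0.025447725 ≈ 0.001.

0.001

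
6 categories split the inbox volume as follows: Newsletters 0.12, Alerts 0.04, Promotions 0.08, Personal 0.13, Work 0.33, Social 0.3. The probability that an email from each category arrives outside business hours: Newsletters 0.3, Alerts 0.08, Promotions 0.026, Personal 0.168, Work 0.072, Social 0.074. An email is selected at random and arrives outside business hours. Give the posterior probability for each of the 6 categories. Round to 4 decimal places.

Prior × likelihood for each hypothesis:
  Newsletters: 0.12 × 0.3 = 0.036
  Alerts: 0.04 × 0.08 = 0.0032
  Promotions: 0.08 × 0.026 = 0.00208
  Personal: 0.13 × 0.168 = 0.02184
  Work: 0.33 × 0.072 = 0.02376
  Social: 0.3 × 0.074 = 0.0222
Sum = 0.10908.
P(Newsletters | off-hours) = 0.036/0.10908 ≈ 0.3300
P(Alerts | off-hours) = 0.0032/0.10908 ≈ 0.0293
P(Promotions | off-hours) = 0.00208/0.10908 ≈ 0.0191
P(Personal | off-hours) = 0.02184/0.10908 ≈ 0.2002
P(Work | off-hours) = 0.02376/0.10908 ≈ 0.2178
P(Social | off-hours) = 0.0222/0.10908 ≈ 0.2035
(Check: 0.3300+0.0293+0.0191+0.2002+0.2178+0.2035 = 0.9999.)

Newsletters 0.3300, Alerts 0.0293, Promotions 0.0191, Personal 0.2002, Work 0.2178, Social 0.2035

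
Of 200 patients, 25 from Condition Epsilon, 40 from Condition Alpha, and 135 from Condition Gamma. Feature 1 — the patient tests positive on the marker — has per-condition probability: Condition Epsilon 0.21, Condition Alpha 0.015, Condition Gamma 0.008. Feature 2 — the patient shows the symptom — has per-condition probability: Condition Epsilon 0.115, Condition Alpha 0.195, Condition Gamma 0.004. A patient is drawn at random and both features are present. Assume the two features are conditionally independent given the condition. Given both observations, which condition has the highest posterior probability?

Condition Epsilon

By Bayes' rule, posterior ∝ prior × likelihood:
  Condition Epsilon: 0.125 × 0.21 × 0.115 = 0.00301875
  Condition Alpha: 0.2 × 0.015 × 0.195 = 0.000585
  Condition Gamma: 0.675 × 0.008 × 0.004 = 0.0000216
Normalizing constant = 0.00362535.
Largest term belongs to Condition Epsilon, so Condition Epsilon is most probable.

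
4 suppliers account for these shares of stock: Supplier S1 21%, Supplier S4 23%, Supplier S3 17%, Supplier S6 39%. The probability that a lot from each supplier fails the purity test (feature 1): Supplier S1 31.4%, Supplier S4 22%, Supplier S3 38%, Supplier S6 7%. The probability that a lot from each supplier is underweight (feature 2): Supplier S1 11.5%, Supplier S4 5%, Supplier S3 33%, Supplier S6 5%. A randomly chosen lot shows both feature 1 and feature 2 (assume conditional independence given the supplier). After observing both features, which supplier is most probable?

Supplier S3

Prior × likelihood for each hypothesis:
  Supplier S1: 0.21 × 0.314 × 0.115 = 0.0075831
  Supplier S4: 0.23 × 0.22 × 0.05 = 0.00253
  Supplier S3: 0.17 × 0.38 × 0.33 = 0.021318
  Supplier S6: 0.39 × 0.07 × 0.05 = 0.001365
Normalizing constant = 0.0327961.
Largest term belongs to Supplier S3, so Supplier S3 is most probable.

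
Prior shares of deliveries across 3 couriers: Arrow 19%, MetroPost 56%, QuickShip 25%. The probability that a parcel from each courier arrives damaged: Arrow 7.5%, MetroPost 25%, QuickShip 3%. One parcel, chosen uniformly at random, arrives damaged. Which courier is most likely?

MetroPost

Prior × likelihood for each hypothesis:
  Arrow: 0.19 × 0.075 = 0.01425
  MetroPost: 0.56 × 0.25 = 0.14
  QuickShip: 0.25 × 0.03 = 0.0075
Sum = 0.16175.
Largest term belongs to MetroPost, so MetroPost is most probable.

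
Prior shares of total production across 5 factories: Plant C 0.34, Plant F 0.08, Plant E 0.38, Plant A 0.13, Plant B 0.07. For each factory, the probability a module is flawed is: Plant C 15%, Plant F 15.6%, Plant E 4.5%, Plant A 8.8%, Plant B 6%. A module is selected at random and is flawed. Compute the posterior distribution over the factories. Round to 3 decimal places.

Compute prior × likelihood for every hypothesis:
  Plant C: 0.34 × 0.15 = 0.051
  Plant F: 0.08 × 0.156 = 0.01248
  Plant E: 0.38 × 0.045 = 0.0171
  Plant A: 0.13 × 0.088 = 0.01144
  Plant B: 0.07 × 0.06 = 0.0042
Sum = 0.09622.
P(Plant C | flawed) = 0.051/0.09622 ≈ 0.530
P(Plant F | flawed) = 0.01248/0.09622 ≈ 0.130
P(Plant E | flawed) = 0.0171/0.09622 ≈ 0.178
P(Plant A | flawed) = 0.01144/0.09622 ≈ 0.119
P(Plant B | flawed) = 0.0042/0.09622 ≈ 0.044
(Check: 0.530+0.130+0.178+0.119+0.044 = 1.001.)

Plant C 0.530, Plant F 0.130, Plant E 0.178, Plant A 0.119, Plant B 0.044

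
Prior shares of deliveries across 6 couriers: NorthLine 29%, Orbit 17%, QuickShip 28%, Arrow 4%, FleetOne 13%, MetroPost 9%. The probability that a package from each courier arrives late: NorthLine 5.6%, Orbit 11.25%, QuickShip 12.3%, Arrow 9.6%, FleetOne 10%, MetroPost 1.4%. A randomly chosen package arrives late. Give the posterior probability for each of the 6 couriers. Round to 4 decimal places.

Prior × likelihood for each hypothesis:
  NorthLine: 0.29 × 0.056 = 0.01624
  Orbit: 0.17 × 0.1125 = 0.019125
  QuickShip: 0.28 × 0.123 = 0.03444
  Arrow: 0.04 × 0.096 = 0.00384
  FleetOne: 0.13 × 0.1 = 0.013
  MetroPost: 0.09 × 0.014 = 0.00126
Normalizing constant = 0.087905.
P(NorthLine | late) = 0.01624/0.087905 ≈ 0.1847
P(Orbit | late) = 0.019125/0.087905 ≈ 0.2176
P(QuickShip | late) = 0.03444/0.087905 ≈ 0.3918
P(Arrow | late) = 0.00384/0.087905 ≈ 0.0437
P(FleetOne | late) = 0.013/0.087905 ≈ 0.1479
P(MetroPost | late) = 0.00126/0.087905 ≈ 0.0143
(Check: 0.1847+0.2176+0.3918+0.0437+0.1479+0.0143 = 1.0000.)

NorthLine 0.1847, Orbit 0.2176, QuickShip 0.3918, Arrow 0.0437, FleetOne 0.1479, MetroPost 0.0143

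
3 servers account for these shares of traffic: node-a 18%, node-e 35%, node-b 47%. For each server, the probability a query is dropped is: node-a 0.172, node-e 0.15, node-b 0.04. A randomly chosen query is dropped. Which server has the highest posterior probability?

By Bayes' rule, posterior ∝ prior × likelihood:
  node-a: 0.18 × 0.172 = 0.03096
  node-e: 0.35 × 0.15 = 0.0525
  node-b: 0.47 × 0.04 = 0.0188
Normalizing constant = 0.10226.
Largest term belongs to node-e, so node-e is most probable.

node-e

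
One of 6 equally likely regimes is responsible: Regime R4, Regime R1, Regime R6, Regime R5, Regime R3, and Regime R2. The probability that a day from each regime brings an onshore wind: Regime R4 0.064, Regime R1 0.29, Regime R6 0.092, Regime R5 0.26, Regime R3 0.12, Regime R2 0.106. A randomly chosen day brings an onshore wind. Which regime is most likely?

Regime R1

With a uniform prior (1/6 each), posterior ∝ likelihood:
  Regime R4: 0.064
  Regime R1: 0.29
  Regime R6: 0.092
  Regime R5: 0.26
  Regime R3: 0.12
  Regime R2: 0.106
Total = 0.932.
Largest term belongs to Regime R1, so Regime R1 is most probable.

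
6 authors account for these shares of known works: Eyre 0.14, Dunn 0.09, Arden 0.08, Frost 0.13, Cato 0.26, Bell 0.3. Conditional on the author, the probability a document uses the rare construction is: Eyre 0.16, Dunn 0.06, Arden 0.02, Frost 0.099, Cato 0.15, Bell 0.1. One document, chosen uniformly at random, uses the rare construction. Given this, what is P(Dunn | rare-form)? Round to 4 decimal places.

0.0485

Prior × likelihood for each hypothesis:
  Eyre: 0.14 × 0.16 = 0.0224
  Dunn: 0.09 × 0.06 = 0.0054
  Arden: 0.08 × 0.02 = 0.0016
  Frost: 0.13 × 0.099 = 0.01287
  Cato: 0.26 × 0.15 = 0.039
  Bell: 0.3 × 0.1 = 0.03
Total = 0.11127.
P(Dunn | evidence) = 0.0054 / 0.11127 ≈ 0.0485.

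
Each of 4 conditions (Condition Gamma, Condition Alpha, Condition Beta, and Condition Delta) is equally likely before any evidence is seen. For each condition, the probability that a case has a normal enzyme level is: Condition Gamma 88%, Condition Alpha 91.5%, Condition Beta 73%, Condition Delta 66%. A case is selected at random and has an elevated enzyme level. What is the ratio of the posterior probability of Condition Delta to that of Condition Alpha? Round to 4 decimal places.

Taking complements, P(elevated | each) = Condition Gamma 0.12, Condition Alpha 0.085, Condition Beta 0.27, Condition Delta 0.34.
Since the prior is uniform, the posterior is proportional to the likelihood:
  Condition Gamma: 0.12
  Condition Alpha: 0.085
  Condition Beta: 0.27
  Condition Delta: 0.34
Normalizing constant = 0.815.
The ratio is 0.34 / 0.085 (the normalizer cancels) = 4.0000.

4.0000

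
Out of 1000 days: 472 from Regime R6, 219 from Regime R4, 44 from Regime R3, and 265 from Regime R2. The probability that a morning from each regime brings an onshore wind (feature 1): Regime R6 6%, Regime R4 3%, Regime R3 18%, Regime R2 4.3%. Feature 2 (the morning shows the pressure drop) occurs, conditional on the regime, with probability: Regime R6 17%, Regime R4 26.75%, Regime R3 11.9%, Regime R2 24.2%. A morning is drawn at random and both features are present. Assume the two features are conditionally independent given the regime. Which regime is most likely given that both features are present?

Prior × likelihood for each hypothesis:
  Regime R6: 0.472 × 0.06 × 0.17 = 0.0048144
  Regime R4: 0.219 × 0.03 × 0.2675 = 0.001757475
  Regime R3: 0.044 × 0.18 × 0.119 = 0.00094248
  Regime R2: 0.265 × 0.043 × 0.242 = 0.00275759
Normalizing constant = 0.010271945.
Largest term belongs to Regime R6, so Regime R6 is most probable.

Regime R6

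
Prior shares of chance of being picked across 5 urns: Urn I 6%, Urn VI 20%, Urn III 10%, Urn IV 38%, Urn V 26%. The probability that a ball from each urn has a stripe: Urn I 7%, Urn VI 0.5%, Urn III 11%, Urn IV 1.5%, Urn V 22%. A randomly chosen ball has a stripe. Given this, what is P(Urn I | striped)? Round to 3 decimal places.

0.053

Prior × likelihood for each hypothesis:
  Urn I: 0.06 × 0.07 = 0.0042
  Urn VI: 0.2 × 0.005 = 0.001
  Urn III: 0.1 × 0.11 = 0.011
  Urn IV: 0.38 × 0.015 = 0.0057
  Urn V: 0.26 × 0.22 = 0.0572
Total = 0.0791.
P(Urn I | evidence) = 0.0042 / 0.0791 ≈ 0.053.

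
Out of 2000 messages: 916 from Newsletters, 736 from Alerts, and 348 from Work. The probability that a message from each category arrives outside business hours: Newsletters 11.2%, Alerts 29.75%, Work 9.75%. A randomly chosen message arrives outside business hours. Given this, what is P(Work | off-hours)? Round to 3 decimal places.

Unnormalized posteriors (prior × likelihood):
  Newsletters: 0.458 × 0.112 = 0.051296
  Alerts: 0.368 × 0.2975 = 0.10948
  Work: 0.174 × 0.0975 = 0.016965
Sum = 0.177741.
P(Work | evidence) = 0.016965 / 0.177741 ≈ 0.095.

0.095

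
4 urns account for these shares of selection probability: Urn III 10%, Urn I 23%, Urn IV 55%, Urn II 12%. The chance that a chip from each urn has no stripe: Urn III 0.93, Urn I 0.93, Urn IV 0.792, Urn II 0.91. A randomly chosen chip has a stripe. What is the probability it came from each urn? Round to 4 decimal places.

Taking complements, P(striped | each) = Urn III 0.07, Urn I 0.07, Urn IV 0.208, Urn II 0.09.
Prior × likelihood for each hypothesis:
  Urn III: 0.1 × 0.07 = 0.007
  Urn I: 0.23 × 0.07 = 0.0161
  Urn IV: 0.55 × 0.208 = 0.1144
  Urn II: 0.12 × 0.09 = 0.0108
Normalizing constant = 0.1483.
P(Urn III | striped) = 0.007/0.1483 ≈ 0.0472
P(Urn I | striped) = 0.0161/0.1483 ≈ 0.1086
P(Urn IV | striped) = 0.1144/0.1483 ≈ 0.7714
P(Urn II | striped) = 0.0108/0.1483 ≈ 0.0728

Urn III 0.0472, Urn I 0.1086, Urn IV 0.7714, Urn II 0.0728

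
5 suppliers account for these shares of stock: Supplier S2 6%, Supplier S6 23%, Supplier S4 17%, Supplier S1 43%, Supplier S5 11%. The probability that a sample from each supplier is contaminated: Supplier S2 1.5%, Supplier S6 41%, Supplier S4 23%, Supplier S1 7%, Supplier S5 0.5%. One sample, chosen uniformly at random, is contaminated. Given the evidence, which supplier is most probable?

Unnormalized posteriors (prior × likelihood):
  Supplier S2: 0.06 × 0.015 = 0.0009
  Supplier S6: 0.23 × 0.41 = 0.0943
  Supplier S4: 0.17 × 0.23 = 0.0391
  Supplier S1: 0.43 × 0.07 = 0.0301
  Supplier S5: 0.11 × 0.005 = 0.00055
Sum = 0.16495.
Largest term belongs to Supplier S6, so Supplier S6 is most probable.

Supplier S6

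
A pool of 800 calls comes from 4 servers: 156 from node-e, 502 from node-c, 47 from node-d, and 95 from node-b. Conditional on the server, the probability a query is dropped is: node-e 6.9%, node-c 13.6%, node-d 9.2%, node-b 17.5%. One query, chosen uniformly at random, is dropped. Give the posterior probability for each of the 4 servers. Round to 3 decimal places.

node-e 0.108, node-c 0.683, node-d 0.043, node-b 0.166

Compute prior × likelihood for every hypothesis:
  node-e: 0.195 × 0.069 = 0.013455
  node-c: 0.6275 × 0.136 = 0.08534
  node-d: 0.05875 × 0.092 = 0.005405
  node-b: 0.11875 × 0.175 = 0.02078125
Normalizing constant = 0.12498125.
P(node-e | dropped) = 0.013455/0.12498125 ≈ 0.108
P(node-c | dropped) = 0.08534/0.12498125 ≈ 0.683
P(node-d | dropped) = 0.005405/0.12498125 ≈ 0.043
P(node-b | dropped) = 0.02078125/0.12498125 ≈ 0.166
(Check: 0.108+0.683+0.043+0.166 = 1.000.)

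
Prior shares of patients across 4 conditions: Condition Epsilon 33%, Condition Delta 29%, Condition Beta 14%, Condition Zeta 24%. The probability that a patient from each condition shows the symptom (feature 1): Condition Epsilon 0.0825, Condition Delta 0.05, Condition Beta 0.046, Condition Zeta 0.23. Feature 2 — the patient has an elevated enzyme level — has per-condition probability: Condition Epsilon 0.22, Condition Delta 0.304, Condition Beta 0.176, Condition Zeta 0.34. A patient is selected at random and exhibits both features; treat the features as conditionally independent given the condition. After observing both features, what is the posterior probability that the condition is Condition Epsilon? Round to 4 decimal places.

0.1977

Unnormalized posteriors (prior × likelihood):
  Condition Epsilon: 0.33 × 0.0825 × 0.22 = 0.0059895
  Condition Delta: 0.29 × 0.05 × 0.304 = 0.004408
  Condition Beta: 0.14 × 0.046 × 0.176 = 0.00113344
  Condition Zeta: 0.24 × 0.23 × 0.34 = 0.018768
Normalizing constant = 0.03029894.
P(Condition Epsilon | evidence) = 0.0059895 / 0.03029894 ≈ 0.1977.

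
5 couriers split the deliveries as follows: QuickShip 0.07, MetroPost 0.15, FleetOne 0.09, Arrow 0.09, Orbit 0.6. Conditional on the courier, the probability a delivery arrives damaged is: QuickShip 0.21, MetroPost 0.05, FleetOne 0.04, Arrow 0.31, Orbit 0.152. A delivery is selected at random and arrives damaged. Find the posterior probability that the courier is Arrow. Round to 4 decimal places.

0.1925

Compute prior × likelihood for every hypothesis:
  QuickShip: 0.07 × 0.21 = 0.0147
  MetroPost: 0.15 × 0.05 = 0.0075
  FleetOne: 0.09 × 0.04 = 0.0036
  Arrow: 0.09 × 0.31 = 0.0279
  Orbit: 0.6 × 0.152 = 0.0912
Sum = 0.1449.
P(Arrow | evidence) = 0.0279 / 0.1449 ≈ 0.1925.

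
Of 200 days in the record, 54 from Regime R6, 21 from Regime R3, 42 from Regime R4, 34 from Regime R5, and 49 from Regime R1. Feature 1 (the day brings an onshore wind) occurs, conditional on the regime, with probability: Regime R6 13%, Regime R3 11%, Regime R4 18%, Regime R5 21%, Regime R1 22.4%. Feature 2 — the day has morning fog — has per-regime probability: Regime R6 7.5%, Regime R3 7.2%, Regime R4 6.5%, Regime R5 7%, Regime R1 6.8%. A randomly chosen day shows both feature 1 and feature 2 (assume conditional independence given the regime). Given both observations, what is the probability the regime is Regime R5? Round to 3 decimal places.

0.206

By Bayes' rule, posterior ∝ prior × likelihood:
  Regime R6: 0.27 × 0.13 × 0.075 = 0.0026325
  Regime R3: 0.105 × 0.11 × 0.072 = 0.0008316
  Regime R4: 0.21 × 0.18 × 0.065 = 0.002457
  Regime R5: 0.17 × 0.21 × 0.07 = 0.002499
  Regime R1: 0.245 × 0.224 × 0.068 = 0.00373184
Sum = 0.01215194.
P(Regime R5 | evidence) = 0.002499 / 0.01215194 ≈ 0.206.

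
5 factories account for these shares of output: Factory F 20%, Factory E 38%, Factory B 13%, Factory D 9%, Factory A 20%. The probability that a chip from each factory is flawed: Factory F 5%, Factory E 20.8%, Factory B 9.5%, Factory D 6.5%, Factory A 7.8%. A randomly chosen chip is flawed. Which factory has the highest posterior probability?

Unnormalized posteriors (prior × likelihood):
  Factory F: 0.2 × 0.05 = 0.01
  Factory E: 0.38 × 0.208 = 0.07904
  Factory B: 0.13 × 0.095 = 0.01235
  Factory D: 0.09 × 0.065 = 0.00585
  Factory A: 0.2 × 0.078 = 0.0156
Total = 0.12284.
Largest term belongs to Factory E, so Factory E is most probable.

Factory E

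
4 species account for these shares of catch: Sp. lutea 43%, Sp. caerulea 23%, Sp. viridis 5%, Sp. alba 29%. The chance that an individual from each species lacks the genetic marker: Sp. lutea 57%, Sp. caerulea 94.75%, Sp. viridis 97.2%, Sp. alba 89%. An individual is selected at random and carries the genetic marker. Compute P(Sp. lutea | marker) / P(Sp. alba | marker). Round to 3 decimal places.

5.796

Taking complements, P(marker | each) = Sp. lutea 0.43, Sp. caerulea 0.0525, Sp. viridis 0.028, Sp. alba 0.11.
Compute prior × likelihood for every hypothesis:
  Sp. lutea: 0.43 × 0.43 = 0.1849
  Sp. caerulea: 0.23 × 0.0525 = 0.012075
  Sp. viridis: 0.05 × 0.028 = 0.0014
  Sp. alba: 0.29 × 0.11 = 0.0319
Total = 0.230275.
The ratio is 0.1849 / 0.0319 (the normalizer cancels) = 5.796.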